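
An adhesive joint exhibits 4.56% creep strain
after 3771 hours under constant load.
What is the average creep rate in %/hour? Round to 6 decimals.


Creep rate = strain / time
= 4.56 / 3771
= 0.001209 %/h

0.001209


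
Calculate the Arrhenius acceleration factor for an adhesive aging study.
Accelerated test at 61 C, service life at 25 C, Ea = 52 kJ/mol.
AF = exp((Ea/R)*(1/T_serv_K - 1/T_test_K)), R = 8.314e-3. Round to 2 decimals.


T_test = 334.15 K, T_serv = 298.15 K
Ea/R = 52 / 0.008314 = 6254.51
AF = exp(6254.51 * (1/298.15 - 1/334.15))
= 9.58

9.58


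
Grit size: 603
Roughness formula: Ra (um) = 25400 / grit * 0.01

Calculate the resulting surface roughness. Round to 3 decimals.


Ra = 25400 / 603 * 0.01
= 0.421 um

0.421


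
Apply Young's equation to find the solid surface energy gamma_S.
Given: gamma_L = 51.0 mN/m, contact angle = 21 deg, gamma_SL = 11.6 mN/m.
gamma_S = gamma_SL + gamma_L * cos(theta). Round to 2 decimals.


theta_rad = 21 * pi/180 = 0.366519
gamma_S = 11.6 + 51.0 * cos(0.366519)
= 59.21 mN/m

59.21


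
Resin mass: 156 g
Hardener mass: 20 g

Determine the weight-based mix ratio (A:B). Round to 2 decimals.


Ratio = 156 / 20 = 7.80

7.80


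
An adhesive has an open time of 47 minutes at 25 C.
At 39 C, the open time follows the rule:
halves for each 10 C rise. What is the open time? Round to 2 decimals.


Factor = 2^((39-25)/10) = 2.6390
Open time = 47 / 2.6390 = 17.81 min

17.81


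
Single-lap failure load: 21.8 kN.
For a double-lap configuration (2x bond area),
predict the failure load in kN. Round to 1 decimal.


Failure load = 21.8 * 2 = 43.6 kN

43.6


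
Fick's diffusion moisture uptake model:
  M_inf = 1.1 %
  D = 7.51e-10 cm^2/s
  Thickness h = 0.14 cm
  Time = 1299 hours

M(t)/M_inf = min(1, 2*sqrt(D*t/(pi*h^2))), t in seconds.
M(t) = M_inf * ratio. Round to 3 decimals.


t_sec = 1299 * 3600 = 4676400
ratio = 2*sqrt(7.51e-10*4676400/(pi*0.14^2))
= min(1, 0.477642)
= 0.477642
M(t) = 1.1 * 0.477642 = 0.525 %

0.525


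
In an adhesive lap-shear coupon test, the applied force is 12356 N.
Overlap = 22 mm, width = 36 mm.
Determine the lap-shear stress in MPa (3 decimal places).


stress = F / (overlap * width)
= 12356 / (22 * 36)
= 15.601 MPa

15.601


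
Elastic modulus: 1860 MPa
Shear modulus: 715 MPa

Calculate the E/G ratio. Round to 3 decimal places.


E / G = 1860 / 715 = 2.601

2.601


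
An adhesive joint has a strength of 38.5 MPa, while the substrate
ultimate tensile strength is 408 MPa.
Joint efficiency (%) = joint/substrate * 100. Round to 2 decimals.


Efficiency = 38.5 / 408 * 100
= 9.44%

9.44


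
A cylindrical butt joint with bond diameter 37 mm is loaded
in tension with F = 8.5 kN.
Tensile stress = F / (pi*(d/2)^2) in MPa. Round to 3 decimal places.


Area = pi * (37/2)^2 = 1075.2101 mm^2
Stress = 8.5*1000 / 1075.2101
= 7.905 MPa

7.905


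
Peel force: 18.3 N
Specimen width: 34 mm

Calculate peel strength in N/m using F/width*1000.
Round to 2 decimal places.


Peel strength = 18.3 / 34 * 1000 = 538.24 N/m

538.24


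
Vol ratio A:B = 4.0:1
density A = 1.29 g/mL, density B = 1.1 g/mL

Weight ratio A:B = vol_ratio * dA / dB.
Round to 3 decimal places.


Weight ratio = 4.0 * 1.29 / 1.1
= 4.691

4.691


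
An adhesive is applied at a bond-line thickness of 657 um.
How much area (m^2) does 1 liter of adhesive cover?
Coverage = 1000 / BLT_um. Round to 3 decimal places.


Coverage = 1000 / 657 = 1.522 m^2

1.522


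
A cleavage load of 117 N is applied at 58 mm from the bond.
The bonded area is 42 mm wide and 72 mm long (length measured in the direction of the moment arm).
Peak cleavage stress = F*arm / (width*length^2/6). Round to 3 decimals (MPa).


Moment = 117 * 58 = 6786 N*mm
Section modulus = 42 * 5184 / 6 = 217728 / 6 mm^3
Stress = 6786 / (217728 / 6) = 40716 / 217728
= 0.187 MPa

0.187


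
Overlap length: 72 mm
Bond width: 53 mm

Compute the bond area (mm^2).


Bond area = 72 * 53 = 3816 mm^2

3816


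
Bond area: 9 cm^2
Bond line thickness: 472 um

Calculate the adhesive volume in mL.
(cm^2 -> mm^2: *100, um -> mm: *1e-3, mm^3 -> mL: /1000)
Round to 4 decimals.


V = 9*100 * 472*1e-3 / 1000
= 0.4248 mL

0.4248


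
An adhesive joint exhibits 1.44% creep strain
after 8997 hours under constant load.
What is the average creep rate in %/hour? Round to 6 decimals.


Creep rate = strain / time
= 1.44 / 8997
= 0.000160 %/h

0.000160


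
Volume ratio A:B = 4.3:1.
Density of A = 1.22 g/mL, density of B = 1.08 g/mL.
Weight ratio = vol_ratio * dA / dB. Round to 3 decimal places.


Wt ratio = 4.3 * 1.22 / 1.08
= 4.857

4.857


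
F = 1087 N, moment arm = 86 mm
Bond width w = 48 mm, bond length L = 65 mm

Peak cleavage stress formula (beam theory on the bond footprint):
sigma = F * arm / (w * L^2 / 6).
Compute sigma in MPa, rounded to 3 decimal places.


sigma = (1087 * 86) / (48 * 4225 / 6)
= 93482 * 6 / 202800
= 560892 / 202800
= 2.766 MPa

2.766


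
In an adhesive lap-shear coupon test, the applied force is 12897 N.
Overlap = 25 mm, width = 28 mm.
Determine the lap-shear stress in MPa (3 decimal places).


stress = F / (overlap * width)
= 12897 / (25 * 28)
= 18.424 MPa

18.424


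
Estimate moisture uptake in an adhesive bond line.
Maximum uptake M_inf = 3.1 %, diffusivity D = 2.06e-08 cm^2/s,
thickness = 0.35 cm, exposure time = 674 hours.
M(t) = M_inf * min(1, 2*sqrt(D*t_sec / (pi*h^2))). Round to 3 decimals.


Convert time: 674 h = 2426400 s
ratio = min(1, 2*sqrt(2.06e-08*2426400/(pi*0.35^2)))
= 0.720779
M(t) = 3.1 * 0.720779 = 2.234%

2.234


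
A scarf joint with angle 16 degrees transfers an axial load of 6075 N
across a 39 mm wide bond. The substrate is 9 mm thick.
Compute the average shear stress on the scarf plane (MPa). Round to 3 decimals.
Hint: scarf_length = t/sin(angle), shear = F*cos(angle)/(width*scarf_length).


scarf_length = 9 / sin(16 deg) = 32.6516 mm
cos(16 deg) = 0.961262
shear stress = 6075 * 0.961262 / (39 * 32.6516)
= 4.586 MPa

4.586


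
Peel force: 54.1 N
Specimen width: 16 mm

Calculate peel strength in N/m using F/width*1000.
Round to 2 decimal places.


Peel strength = 54.1 / 16 * 1000 = 3381.25 N/m

3381.25


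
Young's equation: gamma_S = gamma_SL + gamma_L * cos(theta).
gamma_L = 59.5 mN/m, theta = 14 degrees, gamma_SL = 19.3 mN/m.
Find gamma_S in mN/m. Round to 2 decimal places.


cos(14 deg) = 0.970296
gamma_S = 19.3 + 59.5 * 0.970296
= 77.03 mN/m

77.03


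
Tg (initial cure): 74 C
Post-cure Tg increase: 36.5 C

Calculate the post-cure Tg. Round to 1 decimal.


Post-cure Tg = 74 + 36.5 = 110.5 C

110.5


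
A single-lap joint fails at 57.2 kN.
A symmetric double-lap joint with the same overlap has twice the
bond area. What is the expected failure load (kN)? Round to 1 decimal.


Double-lap load = 2 * 57.2 = 114.4 kN

114.4


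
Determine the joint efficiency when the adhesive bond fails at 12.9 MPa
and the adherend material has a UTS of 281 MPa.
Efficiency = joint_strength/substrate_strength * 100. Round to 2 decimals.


Joint efficiency = 12.9 / 281 * 100
= 4.59%

4.59


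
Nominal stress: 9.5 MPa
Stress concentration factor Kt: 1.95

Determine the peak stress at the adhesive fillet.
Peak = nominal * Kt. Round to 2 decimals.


Peak stress = 9.5 * 1.95
= 18.53 MPa

18.53


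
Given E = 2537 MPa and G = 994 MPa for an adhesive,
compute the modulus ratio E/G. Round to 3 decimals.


E/G ratio = 2537 / 994 = 2.552

2.552


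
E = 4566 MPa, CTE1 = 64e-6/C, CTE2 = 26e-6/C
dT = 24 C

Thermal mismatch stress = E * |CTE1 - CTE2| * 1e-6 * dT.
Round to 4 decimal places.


= 4566 * 38e-6 * 24
= 4.1642 MPa

4.1642


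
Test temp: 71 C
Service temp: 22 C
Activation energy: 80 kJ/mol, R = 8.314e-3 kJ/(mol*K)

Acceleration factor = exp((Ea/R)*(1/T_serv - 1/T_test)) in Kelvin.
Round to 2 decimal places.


AF = exp((80/0.008314)*(1/295.15 - 1/344.15))
= 103.73

103.73


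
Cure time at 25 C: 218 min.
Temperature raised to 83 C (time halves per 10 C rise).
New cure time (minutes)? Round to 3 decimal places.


Acceleration factor = 2^(58/10) = 55.7152
New time = 218 / 55.7152 = 3.913 min

3.913


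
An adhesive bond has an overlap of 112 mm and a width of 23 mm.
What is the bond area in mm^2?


Bond area = overlap * width
= 112 * 23
= 2576 mm^2

2576


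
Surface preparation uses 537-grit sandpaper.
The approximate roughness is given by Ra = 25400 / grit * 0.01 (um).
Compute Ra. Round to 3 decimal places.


Ra = 25400 / 537 * 0.01
= 254 / 537
= 0.473 um

0.473


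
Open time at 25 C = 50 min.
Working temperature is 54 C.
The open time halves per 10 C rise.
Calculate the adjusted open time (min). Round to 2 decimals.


factor = 2^((54 - 25) / 10) = 7.4643
ot = 50 / 7.4643 = 6.70 min

6.70


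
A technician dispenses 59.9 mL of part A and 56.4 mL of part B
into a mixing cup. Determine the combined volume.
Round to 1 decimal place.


Combined volume = 59.9 + 56.4
= 116.3 mL

116.3


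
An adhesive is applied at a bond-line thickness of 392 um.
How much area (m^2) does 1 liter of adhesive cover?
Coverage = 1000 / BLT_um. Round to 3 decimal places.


Coverage = 1000 / 392 = 2.551 m^2

2.551


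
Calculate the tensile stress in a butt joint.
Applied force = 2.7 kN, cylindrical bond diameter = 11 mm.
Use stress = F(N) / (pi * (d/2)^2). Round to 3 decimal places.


A = pi * 5.5^2 = 95.0332 mm^2
sigma = 2700.0 / 95.0332 = 28.411 MPa

28.411


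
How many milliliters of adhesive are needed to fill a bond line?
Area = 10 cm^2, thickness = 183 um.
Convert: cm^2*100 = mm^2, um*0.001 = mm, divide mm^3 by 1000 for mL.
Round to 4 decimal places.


= (10 * 100) * (183 * 0.001) / 1000
= 0.1830 mL

0.1830


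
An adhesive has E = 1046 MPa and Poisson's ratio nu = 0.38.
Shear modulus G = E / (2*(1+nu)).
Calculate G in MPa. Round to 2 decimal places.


G = 1046 / (2*(1+0.38))
= 1046 / 2.76
= 378.99 MPa

378.99


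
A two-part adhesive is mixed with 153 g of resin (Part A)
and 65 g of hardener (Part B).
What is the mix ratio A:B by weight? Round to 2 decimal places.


Mix ratio = mass_A / mass_B
= 153 / 65
= 2.35

2.35


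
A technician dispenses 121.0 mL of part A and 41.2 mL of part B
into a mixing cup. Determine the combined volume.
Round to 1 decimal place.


Combined volume = 121.0 + 41.2
= 162.2 mL

162.2


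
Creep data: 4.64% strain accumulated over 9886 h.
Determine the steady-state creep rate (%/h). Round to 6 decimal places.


Rate = 4.64 / 9886 = 0.000469 %/h

0.000469


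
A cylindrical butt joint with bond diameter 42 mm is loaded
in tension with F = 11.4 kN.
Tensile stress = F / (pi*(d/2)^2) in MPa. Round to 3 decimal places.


Area = pi * (42/2)^2 = 1385.4424 mm^2
Stress = 11.4*1000 / 1385.4424
= 8.228 MPa

8.228


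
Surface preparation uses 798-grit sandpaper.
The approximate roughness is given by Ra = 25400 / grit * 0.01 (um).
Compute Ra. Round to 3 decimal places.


Ra = 25400 / 798 * 0.01
= 254 / 798
= 0.318 um

0.318


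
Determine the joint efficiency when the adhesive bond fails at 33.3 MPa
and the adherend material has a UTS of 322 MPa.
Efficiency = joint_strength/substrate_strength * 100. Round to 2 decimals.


Joint efficiency = 33.3 / 322 * 100
= 10.34%

10.34


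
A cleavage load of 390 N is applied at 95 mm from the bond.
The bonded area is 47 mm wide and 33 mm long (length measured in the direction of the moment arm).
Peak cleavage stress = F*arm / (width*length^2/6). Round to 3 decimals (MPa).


Moment = 390 * 95 = 37050 N*mm
Section modulus = 47 * 1089 / 6 = 51183 / 6 mm^3
Stress = 37050 / (51183 / 6) = 222300 / 51183
= 4.343 MPa

4.343


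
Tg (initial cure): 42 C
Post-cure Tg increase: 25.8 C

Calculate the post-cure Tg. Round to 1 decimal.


Post-cure Tg = 42 + 25.8 = 67.8 C

67.8


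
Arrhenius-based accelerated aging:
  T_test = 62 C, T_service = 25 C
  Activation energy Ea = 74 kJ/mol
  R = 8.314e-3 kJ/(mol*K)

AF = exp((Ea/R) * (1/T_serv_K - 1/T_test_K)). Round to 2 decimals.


T_test_K = 335.15, T_serv_K = 298.15
AF = exp((74/8.314e-3) * (1/298.15 - 1/335.15))
= 27.00

27.00


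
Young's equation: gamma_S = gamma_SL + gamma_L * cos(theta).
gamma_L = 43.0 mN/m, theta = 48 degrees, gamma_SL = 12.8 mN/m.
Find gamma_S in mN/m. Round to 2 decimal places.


cos(48 deg) = 0.669131
gamma_S = 12.8 + 43.0 * 0.669131
= 41.57 mN/m

41.57


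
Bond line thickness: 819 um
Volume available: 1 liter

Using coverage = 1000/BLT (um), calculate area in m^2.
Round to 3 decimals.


1 L = 1e6 mm^3, thickness = 819 um = 0.819 mm
Area = 1e6 / 0.819 mm^2 = (1e6 / 0.819) / 1e6 m^2 = 1000 / 819 m^2
= 1.221 m^2

1.221


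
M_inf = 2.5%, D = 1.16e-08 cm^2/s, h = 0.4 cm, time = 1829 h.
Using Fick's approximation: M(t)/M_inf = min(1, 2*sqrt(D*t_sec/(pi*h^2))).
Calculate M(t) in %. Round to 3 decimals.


t = 6584400 s
ratio = min(1, 2*sqrt(1.16e-08*6584400/(pi*0.1600)))
= 0.779619
M(t) = 2.5 * 0.779619 = 1.949%

1.949


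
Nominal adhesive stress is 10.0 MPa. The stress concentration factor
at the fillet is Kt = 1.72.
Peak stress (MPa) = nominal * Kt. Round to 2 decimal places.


Peak = 10.0 * 1.72 = 17.20 MPa

17.20


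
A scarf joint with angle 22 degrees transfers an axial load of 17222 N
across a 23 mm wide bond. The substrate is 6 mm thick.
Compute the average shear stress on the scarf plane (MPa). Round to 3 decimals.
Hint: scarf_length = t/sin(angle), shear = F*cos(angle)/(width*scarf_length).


scarf_length = 6 / sin(22 deg) = 16.0168 mm
cos(22 deg) = 0.927184
shear stress = 17222 * 0.927184 / (23 * 16.0168)
= 43.346 MPa

43.346


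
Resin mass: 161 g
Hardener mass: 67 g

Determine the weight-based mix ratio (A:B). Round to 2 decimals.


Ratio = 161 / 67 = 2.40

2.40


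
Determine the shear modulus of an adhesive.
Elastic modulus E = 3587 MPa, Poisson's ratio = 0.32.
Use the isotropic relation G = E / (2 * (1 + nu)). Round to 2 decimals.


G = 3587 / (2*(1+0.32)) = 3587 / 2.64
= 1358.71 MPa

1358.71


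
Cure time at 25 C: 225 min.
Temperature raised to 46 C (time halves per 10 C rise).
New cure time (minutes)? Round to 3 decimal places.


Acceleration factor = 2^(21/10) = 4.2871
New time = 225 / 4.2871 = 52.483 min

52.483


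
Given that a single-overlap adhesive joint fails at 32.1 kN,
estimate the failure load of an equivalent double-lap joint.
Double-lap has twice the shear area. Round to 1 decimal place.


Double-lap factor = 2
Expected load = 32.1 * 2 = 64.2 kN

64.2


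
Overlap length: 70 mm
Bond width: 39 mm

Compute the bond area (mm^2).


Bond area = 70 * 39 = 2730 mm^2

2730


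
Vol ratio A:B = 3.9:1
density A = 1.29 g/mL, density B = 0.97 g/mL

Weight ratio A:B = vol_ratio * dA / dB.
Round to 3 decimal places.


Weight ratio = 3.9 * 1.29 / 0.97
= 5.187

5.187


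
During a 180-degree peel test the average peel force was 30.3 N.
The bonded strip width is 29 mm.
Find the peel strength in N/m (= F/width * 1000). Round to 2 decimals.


Peel strength = F/width * 1000
= 30.3 / 29 * 1000
= 1044.83 N/m

1044.83


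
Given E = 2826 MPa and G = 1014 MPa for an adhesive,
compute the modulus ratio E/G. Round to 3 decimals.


E/G ratio = 2826 / 1014 = 2.787

2.787


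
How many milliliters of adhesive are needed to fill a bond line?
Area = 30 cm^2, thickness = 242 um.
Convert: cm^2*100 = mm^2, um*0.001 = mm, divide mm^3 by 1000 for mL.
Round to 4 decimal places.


= (30 * 100) * (242 * 0.001) / 1000
= 0.7260 mL

0.7260


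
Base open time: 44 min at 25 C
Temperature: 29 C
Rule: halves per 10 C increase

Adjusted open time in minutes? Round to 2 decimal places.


Acceleration = 2^((29-25)/10) = 1.3195
Open time = 44 / 1.3195 = 33.35 min

33.35


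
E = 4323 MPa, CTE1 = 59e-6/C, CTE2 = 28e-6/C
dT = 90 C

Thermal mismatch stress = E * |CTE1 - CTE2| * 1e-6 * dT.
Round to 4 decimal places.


= 4323 * 31e-6 * 90
= 12.0612 MPa

12.0612


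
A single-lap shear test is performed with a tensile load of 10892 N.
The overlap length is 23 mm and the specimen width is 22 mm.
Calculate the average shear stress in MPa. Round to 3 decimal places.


Shear stress = F / (overlap * width)
= 10892 / (23 * 22)
= 10892 / 506
= 21.526 MPa

21.526


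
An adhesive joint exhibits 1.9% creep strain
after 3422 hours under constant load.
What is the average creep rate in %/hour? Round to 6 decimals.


Creep rate = strain / time
= 1.9 / 3422
= 0.000555 %/h

0.000555


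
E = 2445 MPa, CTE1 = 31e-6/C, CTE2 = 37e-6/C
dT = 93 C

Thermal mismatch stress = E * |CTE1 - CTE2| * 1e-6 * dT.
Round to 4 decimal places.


= 2445 * 6e-6 * 93
= 1.3643 MPa

1.3643


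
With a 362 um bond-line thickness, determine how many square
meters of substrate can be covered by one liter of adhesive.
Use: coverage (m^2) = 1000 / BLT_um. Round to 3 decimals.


Coverage = 1000 / 362 = 2.762 m^2

2.762


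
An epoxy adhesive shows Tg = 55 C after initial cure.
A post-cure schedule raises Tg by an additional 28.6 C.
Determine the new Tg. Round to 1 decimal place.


New Tg = 55 + 28.6
= 83.6 C

83.6


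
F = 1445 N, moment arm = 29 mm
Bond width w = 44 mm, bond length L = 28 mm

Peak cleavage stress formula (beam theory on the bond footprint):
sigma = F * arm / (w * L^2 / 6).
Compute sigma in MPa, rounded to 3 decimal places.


sigma = (1445 * 29) / (44 * 784 / 6)
= 41905 * 6 / 34496
= 251430 / 34496
= 7.289 MPa

7.289


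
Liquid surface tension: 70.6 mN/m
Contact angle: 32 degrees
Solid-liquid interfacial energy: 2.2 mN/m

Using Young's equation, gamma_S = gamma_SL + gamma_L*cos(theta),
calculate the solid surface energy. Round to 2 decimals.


gamma_S = 2.2 + 70.6 * cos(32)
= 62.07 mN/m

62.07


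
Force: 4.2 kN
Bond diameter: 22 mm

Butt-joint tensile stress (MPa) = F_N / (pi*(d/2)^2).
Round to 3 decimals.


F_N = 4.2 * 1000 = 4200.0 N
A = pi*(11.0)^2 = 380.1327 mm^2
stress = 4200.0 / 380.1327 = 11.049 MPa

11.049


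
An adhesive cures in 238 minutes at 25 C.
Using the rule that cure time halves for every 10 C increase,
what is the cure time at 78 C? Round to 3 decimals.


Factor = 2^((78 - 25) / 10) = 39.3966
Cure time = 238 / 39.3966
= 6.041 minutes

6.041


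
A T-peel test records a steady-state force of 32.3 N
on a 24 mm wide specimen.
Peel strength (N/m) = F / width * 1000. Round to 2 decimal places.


Peel strength = 32.3 / 24 * 1000
= 1345.83 N/m

1345.83


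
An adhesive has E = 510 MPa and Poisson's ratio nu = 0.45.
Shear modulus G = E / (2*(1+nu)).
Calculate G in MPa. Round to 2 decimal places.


G = 510 / (2*(1+0.45))
= 510 / 2.90
= 175.86 MPa

175.86


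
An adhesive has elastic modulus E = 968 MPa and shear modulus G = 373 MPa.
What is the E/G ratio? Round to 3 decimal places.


E/G = 968 / 373 = 2.595

2.595


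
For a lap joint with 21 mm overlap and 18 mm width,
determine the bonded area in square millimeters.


Area = 21 * 18 = 378 mm^2

378


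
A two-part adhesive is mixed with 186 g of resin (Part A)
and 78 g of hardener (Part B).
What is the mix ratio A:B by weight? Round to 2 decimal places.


Mix ratio = mass_A / mass_B
= 186 / 78
= 2.38

2.38


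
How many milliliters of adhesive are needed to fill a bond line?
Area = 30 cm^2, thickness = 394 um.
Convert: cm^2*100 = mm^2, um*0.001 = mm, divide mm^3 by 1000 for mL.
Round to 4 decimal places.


= (30 * 100) * (394 * 0.001) / 1000
= 1.1820 mL

1.1820


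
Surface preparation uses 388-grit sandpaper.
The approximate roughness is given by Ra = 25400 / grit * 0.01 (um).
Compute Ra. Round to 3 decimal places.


Ra = 25400 / 388 * 0.01
= 254 / 388
= 0.655 um

0.655


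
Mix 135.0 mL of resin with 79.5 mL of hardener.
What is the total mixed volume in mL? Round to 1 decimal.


Total = 135.0 + 79.5 = 214.5 mL

214.5


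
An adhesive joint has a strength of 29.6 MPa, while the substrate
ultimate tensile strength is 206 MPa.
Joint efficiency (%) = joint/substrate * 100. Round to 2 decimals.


Efficiency = 29.6 / 206 * 100
= 14.37%

14.37


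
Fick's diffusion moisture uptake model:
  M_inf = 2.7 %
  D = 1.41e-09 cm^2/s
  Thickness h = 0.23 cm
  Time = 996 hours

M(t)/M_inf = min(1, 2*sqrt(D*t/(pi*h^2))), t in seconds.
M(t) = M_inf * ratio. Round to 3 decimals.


t_sec = 996 * 3600 = 3585600
ratio = 2*sqrt(1.41e-09*3585600/(pi*0.23^2))
= min(1, 0.348833)
= 0.348833
M(t) = 2.7 * 0.348833 = 0.942 %

0.942


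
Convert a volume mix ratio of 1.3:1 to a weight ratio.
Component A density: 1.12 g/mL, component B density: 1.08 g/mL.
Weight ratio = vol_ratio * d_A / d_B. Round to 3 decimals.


= 1.3 * 1.12 / 1.08 = 1.348

1.348


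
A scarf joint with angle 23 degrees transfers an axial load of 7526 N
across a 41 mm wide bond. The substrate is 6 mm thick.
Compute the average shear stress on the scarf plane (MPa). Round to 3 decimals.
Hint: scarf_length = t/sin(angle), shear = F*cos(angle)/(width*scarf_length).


scarf_length = 6 / sin(23 deg) = 15.3558 mm
cos(23 deg) = 0.920505
shear stress = 7526 * 0.920505 / (41 * 15.3558)
= 11.004 MPa

11.004


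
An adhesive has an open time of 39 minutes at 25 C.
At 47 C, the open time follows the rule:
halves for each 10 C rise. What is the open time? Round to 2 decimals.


Factor = 2^((47-25)/10) = 4.5948
Open time = 39 / 4.5948 = 8.49 min

8.49


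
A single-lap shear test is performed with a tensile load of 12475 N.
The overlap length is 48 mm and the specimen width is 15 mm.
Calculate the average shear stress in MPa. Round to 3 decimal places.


Shear stress = F / (overlap * width)
= 12475 / (48 * 15)
= 12475 / 720
= 17.326 MPa

17.326


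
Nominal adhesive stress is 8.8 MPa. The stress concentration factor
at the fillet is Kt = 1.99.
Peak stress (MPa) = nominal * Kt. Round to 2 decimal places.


Peak = 8.8 * 1.99 = 17.51 MPa

17.51


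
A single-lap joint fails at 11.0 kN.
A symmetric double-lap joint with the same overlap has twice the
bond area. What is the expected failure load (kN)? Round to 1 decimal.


Double-lap load = 2 * 11.0 = 22.0 kN

22.0


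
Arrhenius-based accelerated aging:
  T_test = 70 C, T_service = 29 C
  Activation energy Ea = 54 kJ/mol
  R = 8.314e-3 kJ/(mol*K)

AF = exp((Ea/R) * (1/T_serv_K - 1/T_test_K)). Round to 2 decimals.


T_test_K = 343.15, T_serv_K = 302.15
AF = exp((54/8.314e-3) * (1/302.15 - 1/343.15))
= 13.04

13.04


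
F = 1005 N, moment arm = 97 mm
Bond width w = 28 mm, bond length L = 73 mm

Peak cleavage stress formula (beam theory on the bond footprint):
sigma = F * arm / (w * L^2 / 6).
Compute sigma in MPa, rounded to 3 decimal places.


sigma = (1005 * 97) / (28 * 5329 / 6)
= 97485 * 6 / 149212
= 584910 / 149212
= 3.920 MPa

3.920


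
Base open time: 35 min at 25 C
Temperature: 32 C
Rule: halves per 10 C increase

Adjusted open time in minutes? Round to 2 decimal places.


Acceleration = 2^((32-25)/10) = 1.6245
Open time = 35 / 1.6245 = 21.55 min

21.55


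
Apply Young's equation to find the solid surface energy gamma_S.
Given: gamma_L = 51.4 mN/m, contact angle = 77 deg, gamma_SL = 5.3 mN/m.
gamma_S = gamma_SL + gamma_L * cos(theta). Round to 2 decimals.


theta_rad = 77 * pi/180 = 1.343904
gamma_S = 5.3 + 51.4 * cos(1.343904)
= 16.86 mN/m

16.86


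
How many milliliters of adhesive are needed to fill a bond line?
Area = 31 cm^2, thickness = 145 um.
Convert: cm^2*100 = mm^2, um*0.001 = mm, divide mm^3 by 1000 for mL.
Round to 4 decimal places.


= (31 * 100) * (145 * 0.001) / 1000
= 0.4495 mL

0.4495


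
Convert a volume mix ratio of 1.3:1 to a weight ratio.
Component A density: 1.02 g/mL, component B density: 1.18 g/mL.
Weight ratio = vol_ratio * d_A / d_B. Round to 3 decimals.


= 1.3 * 1.02 / 1.18 = 1.124

1.124


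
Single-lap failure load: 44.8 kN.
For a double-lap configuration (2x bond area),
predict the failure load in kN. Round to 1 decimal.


Failure load = 44.8 * 2 = 89.6 kN

89.6


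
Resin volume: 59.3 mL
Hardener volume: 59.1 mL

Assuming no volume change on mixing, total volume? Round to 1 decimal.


V_total = 59.3 + 59.1 = 118.4 mL

118.4


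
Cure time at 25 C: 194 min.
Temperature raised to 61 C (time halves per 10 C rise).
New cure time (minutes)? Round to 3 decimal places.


Acceleration factor = 2^(36/10) = 12.1257
New time = 194 / 12.1257 = 15.999 min

15.999


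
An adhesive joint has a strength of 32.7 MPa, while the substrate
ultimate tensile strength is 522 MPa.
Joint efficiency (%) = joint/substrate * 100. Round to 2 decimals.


Efficiency = 32.7 / 522 * 100
= 6.26%

6.26


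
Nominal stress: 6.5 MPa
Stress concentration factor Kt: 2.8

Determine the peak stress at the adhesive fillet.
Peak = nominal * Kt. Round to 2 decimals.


Peak stress = 6.5 * 2.8
= 18.20 MPa

18.20


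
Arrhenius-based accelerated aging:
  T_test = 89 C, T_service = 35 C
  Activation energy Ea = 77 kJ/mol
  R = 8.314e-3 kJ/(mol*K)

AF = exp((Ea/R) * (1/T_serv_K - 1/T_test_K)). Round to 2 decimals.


T_test_K = 362.15, T_serv_K = 308.15
AF = exp((77/8.314e-3) * (1/308.15 - 1/362.15))
= 88.37

88.37


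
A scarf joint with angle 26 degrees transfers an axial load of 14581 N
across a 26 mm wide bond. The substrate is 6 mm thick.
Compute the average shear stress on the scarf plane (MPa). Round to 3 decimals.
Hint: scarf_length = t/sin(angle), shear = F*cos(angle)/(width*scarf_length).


scarf_length = 6 / sin(26 deg) = 13.6870 mm
cos(26 deg) = 0.898794
shear stress = 14581 * 0.898794 / (26 * 13.6870)
= 36.827 MPa

36.827


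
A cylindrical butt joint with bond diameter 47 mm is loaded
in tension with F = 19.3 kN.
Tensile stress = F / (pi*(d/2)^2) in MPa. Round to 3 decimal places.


Area = pi * (47/2)^2 = 1734.9445 mm^2
Stress = 19.3*1000 / 1734.9445
= 11.124 MPa

11.124


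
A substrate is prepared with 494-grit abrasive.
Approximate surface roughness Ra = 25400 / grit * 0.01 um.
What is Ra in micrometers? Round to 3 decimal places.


Ra = 25400 / 494 * 0.01 = 0.514 um

0.514


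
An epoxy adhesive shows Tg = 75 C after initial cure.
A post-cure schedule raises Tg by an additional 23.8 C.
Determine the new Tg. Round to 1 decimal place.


New Tg = 75 + 23.8
= 98.8 C

98.8


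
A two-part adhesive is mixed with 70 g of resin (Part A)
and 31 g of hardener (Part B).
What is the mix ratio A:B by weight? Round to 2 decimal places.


Mix ratio = mass_A / mass_B
= 70 / 31
= 2.26

2.26


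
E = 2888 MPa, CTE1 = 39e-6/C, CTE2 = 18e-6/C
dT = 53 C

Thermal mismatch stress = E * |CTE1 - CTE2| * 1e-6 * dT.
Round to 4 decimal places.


= 2888 * 21e-6 * 53
= 3.2143 MPa

3.2143


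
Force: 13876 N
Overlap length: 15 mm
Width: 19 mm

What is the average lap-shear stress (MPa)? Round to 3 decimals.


Average shear stress = F / (overlap * width)
= 13876 / (15 * 19)
= 48.688 MPa

48.688


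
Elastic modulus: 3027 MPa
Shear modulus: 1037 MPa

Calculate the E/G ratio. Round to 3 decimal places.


E / G = 3027 / 1037 = 2.919

2.919


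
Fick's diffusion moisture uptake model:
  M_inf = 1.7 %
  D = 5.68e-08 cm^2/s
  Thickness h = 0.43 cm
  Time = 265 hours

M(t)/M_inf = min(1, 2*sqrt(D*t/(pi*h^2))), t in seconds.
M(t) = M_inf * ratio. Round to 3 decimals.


t_sec = 265 * 3600 = 954000
ratio = 2*sqrt(5.68e-08*954000/(pi*0.43^2))
= min(1, 0.610851)
= 0.610851
M(t) = 1.7 * 0.610851 = 1.038 %

1.038


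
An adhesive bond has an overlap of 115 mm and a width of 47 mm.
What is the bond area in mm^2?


Bond area = overlap * width
= 115 * 47
= 5405 mm^2

5405


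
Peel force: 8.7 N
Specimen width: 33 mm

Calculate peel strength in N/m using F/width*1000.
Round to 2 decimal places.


Peel strength = 8.7 / 33 * 1000 = 263.64 N/m

263.64


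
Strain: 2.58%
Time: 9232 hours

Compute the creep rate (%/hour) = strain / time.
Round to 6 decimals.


Creep rate = 2.58 / 9232
= 0.000279 %/h

0.000279


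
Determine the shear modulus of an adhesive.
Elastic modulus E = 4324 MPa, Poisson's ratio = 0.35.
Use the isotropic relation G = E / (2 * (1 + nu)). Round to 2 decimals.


G = 4324 / (2*(1+0.35)) = 4324 / 2.70
= 1601.48 MPa

1601.48


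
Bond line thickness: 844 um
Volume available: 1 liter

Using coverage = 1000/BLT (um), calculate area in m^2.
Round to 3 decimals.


1 L = 1e6 mm^3, thickness = 844 um = 0.844 mm
Area = 1e6 / 0.844 mm^2 = (1e6 / 0.844) / 1e6 m^2 = 1000 / 844 m^2
= 1.185 m^2

1.185


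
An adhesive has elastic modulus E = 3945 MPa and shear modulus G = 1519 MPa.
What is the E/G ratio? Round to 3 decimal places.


E/G = 3945 / 1519 = 2.597

2.597


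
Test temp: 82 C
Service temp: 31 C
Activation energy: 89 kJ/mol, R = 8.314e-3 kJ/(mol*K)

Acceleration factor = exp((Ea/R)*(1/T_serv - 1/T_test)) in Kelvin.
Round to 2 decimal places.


AF = exp((89/0.008314)*(1/304.15 - 1/355.15))
= 156.68

156.68


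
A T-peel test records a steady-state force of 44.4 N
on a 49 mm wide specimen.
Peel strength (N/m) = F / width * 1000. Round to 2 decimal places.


Peel strength = 44.4 / 49 * 1000
= 906.12 N/m

906.12


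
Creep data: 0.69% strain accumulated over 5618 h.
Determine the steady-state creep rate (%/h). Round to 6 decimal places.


Rate = 0.69 / 5618 = 0.000123 %/h

0.000123


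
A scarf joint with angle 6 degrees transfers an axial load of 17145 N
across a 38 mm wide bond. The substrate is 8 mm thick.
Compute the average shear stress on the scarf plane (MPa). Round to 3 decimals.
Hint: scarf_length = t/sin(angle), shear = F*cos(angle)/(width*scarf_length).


scarf_length = 8 / sin(6 deg) = 76.5342 mm
cos(6 deg) = 0.994522
shear stress = 17145 * 0.994522 / (38 * 76.5342)
= 5.863 MPa

5.863


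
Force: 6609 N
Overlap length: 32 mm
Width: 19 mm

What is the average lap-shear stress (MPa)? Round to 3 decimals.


Average shear stress = F / (overlap * width)
= 6609 / (32 * 19)
= 10.870 MPa

10.870


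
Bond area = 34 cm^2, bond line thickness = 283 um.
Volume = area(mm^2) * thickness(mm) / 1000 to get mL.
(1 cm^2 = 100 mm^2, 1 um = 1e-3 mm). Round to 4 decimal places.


area_mm2 = 34 * 100 = 3400
blt_mm = 283 * 1e-3 = 0.283
vol_mm3 = 3400 * 0.283 = 962.2
vol_mL = 962.2 / 1000 = 0.9622 mL

0.9622


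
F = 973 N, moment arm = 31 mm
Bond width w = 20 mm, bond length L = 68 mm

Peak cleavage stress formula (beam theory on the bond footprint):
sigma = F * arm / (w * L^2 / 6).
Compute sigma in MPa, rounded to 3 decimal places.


sigma = (973 * 31) / (20 * 4624 / 6)
= 30163 * 6 / 92480
= 180978 / 92480
= 1.957 MPa

1.957


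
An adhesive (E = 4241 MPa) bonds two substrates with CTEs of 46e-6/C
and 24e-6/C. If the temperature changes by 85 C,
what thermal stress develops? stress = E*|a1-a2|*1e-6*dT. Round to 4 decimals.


Stress = 4241 * |46 - 24| * 1e-6 * 85
= 7.9307 MPa

7.9307


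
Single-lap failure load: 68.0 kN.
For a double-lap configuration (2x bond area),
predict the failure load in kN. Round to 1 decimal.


Failure load = 68.0 * 2 = 136.0 kN

136.0


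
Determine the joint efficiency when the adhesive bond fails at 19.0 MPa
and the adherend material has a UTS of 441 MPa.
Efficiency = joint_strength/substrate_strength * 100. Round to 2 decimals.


Joint efficiency = 19.0 / 441 * 100
= 4.31%

4.31


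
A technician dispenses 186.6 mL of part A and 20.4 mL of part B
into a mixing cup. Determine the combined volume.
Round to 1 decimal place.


Combined volume = 186.6 + 20.4
= 207.0 mL

207.0


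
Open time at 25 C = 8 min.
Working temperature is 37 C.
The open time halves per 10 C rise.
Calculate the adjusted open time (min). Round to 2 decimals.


factor = 2^((37 - 25) / 10) = 2.2974
ot = 8 / 2.2974 = 3.48 min

3.48


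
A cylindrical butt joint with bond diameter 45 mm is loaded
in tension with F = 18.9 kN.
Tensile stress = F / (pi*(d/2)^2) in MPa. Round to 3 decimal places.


Area = pi * (45/2)^2 = 1590.4313 mm^2
Stress = 18.9*1000 / 1590.4313
= 11.884 MPa

11.884


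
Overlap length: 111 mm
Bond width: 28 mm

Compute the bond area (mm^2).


Bond area = 111 * 28 = 3108 mm^2

3108


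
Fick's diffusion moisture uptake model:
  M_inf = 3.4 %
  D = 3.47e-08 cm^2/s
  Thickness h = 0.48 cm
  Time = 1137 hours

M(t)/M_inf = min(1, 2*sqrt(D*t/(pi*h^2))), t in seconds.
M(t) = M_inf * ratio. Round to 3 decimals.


t_sec = 1137 * 3600 = 4093200
ratio = 2*sqrt(3.47e-08*4093200/(pi*0.48^2))
= min(1, 0.885952)
= 0.885952
M(t) = 3.4 * 0.885952 = 3.012 %

3.012


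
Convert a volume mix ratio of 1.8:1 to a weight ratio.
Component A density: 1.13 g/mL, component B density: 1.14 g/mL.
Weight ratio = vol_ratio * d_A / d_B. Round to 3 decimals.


= 1.8 * 1.13 / 1.14 = 1.784

1.784


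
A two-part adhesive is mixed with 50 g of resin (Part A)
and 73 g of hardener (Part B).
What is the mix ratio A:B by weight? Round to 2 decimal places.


Mix ratio = mass_A / mass_B
= 50 / 73
= 0.68

0.68


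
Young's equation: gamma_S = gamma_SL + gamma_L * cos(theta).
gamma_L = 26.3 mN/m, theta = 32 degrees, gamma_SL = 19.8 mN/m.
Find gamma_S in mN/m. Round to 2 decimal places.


cos(32 deg) = 0.848048
gamma_S = 19.8 + 26.3 * 0.848048
= 42.10 mN/m

42.10


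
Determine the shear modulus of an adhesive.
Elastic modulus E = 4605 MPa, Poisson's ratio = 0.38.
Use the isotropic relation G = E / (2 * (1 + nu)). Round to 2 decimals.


G = 4605 / (2*(1+0.38)) = 4605 / 2.76
= 1668.48 MPa

1668.48


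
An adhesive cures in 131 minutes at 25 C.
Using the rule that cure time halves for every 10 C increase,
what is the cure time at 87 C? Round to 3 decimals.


Factor = 2^((87 - 25) / 10) = 73.5167
Cure time = 131 / 73.5167
= 1.782 minutes

1.782


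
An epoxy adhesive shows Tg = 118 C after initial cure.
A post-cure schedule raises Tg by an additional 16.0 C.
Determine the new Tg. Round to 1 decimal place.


New Tg = 118 + 16.0
= 134.0 C

134.0


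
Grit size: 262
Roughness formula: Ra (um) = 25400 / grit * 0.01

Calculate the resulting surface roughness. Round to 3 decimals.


Ra = 25400 / 262 * 0.01
= 0.969 um

0.969


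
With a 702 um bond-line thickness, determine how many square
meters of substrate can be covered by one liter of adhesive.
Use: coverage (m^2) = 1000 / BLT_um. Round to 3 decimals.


Coverage = 1000 / 702 = 1.425 m^2

1.425


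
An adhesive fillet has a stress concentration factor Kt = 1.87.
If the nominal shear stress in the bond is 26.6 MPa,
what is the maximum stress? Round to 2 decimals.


Max stress = 26.6 * 1.87 = 49.74 MPa

49.74


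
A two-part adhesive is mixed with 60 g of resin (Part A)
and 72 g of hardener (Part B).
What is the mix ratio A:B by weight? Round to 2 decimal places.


Mix ratio = mass_A / mass_B
= 60 / 72
= 0.83

0.83


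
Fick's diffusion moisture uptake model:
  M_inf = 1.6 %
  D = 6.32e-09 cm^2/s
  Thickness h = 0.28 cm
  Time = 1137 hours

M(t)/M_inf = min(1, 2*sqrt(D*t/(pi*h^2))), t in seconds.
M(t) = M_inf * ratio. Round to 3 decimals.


t_sec = 1137 * 3600 = 4093200
ratio = 2*sqrt(6.32e-09*4093200/(pi*0.28^2))
= min(1, 0.648167)
= 0.648167
M(t) = 1.6 * 0.648167 = 1.037 %

1.037


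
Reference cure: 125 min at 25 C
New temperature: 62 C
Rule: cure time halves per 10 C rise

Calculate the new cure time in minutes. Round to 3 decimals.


factor = 2^((62-25)/10) = 12.9960
t_new = 125 / 12.9960 = 9.618 min

9.618


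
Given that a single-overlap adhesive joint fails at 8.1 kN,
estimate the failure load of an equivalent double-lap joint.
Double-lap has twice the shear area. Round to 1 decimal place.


Double-lap factor = 2
Expected load = 8.1 * 2 = 16.2 kN

16.2


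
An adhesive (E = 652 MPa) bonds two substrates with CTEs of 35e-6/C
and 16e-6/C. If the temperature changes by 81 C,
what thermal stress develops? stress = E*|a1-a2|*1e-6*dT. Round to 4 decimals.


Stress = 652 * |35 - 16| * 1e-6 * 81
= 1.0034 MPa

1.0034


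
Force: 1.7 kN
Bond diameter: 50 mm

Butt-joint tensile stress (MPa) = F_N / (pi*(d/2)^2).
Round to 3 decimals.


F_N = 1.7 * 1000 = 1700.0 N
A = pi*(25.0)^2 = 1963.4954 mm^2
stress = 1700.0 / 1963.4954 = 0.866 MPa

0.866


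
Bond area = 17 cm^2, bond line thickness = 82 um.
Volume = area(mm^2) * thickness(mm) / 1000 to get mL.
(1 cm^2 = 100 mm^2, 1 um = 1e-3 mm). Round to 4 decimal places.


area_mm2 = 17 * 100 = 1700
blt_mm = 82 * 1e-3 = 0.082
vol_mm3 = 1700 * 0.082 = 139.4
vol_mL = 139.4 / 1000 = 0.1394 mL

0.1394


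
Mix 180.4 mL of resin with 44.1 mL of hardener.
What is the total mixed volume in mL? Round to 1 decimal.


Total = 180.4 + 44.1 = 224.5 mL

224.5


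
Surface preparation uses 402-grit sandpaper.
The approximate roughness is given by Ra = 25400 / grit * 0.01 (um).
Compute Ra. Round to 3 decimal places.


Ra = 25400 / 402 * 0.01
= 254 / 402
= 0.632 um

0.632


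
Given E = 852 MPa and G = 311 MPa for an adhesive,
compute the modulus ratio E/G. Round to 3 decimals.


E/G ratio = 852 / 311 = 2.740

2.740


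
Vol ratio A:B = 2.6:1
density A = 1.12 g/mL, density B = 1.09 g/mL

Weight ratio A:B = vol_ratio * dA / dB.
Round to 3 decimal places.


Weight ratio = 2.6 * 1.12 / 1.09
= 2.672

2.672


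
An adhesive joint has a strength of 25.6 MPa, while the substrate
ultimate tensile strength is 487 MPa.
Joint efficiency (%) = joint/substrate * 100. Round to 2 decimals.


Efficiency = 25.6 / 487 * 100
= 5.26%

5.26


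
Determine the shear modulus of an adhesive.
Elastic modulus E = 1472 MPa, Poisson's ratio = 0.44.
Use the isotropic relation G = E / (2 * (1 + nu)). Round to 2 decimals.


G = 1472 / (2*(1+0.44)) = 1472 / 2.88
= 511.11 MPa

511.11


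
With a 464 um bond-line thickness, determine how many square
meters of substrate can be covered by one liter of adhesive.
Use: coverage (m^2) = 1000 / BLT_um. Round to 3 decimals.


Coverage = 1000 / 464 = 2.155 m^2

2.155


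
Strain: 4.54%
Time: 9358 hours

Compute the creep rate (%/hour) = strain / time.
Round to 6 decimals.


Creep rate = 4.54 / 9358
= 0.000485 %/h

0.000485


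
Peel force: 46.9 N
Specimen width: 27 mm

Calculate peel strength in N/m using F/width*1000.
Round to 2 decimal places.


Peel strength = 46.9 / 27 * 1000 = 1737.04 N/m

1737.04


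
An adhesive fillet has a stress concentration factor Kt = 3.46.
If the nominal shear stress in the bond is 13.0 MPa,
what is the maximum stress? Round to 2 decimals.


Max stress = 13.0 * 3.46 = 44.98 MPa

44.98


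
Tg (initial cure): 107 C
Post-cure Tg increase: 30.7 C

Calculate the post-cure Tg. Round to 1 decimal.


Post-cure Tg = 107 + 30.7 = 137.7 C

137.7


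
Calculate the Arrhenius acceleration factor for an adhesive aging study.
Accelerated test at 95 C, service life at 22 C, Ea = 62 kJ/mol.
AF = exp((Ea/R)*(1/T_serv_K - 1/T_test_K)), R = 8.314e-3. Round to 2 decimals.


T_test = 368.15 K, T_serv = 295.15 K
Ea/R = 62 / 0.008314 = 7457.30
AF = exp(7457.30 * (1/295.15 - 1/368.15))
= 149.90

149.90


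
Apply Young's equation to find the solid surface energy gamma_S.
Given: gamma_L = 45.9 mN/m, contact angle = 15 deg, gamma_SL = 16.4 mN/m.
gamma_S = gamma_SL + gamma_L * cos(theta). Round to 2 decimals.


theta_rad = 15 * pi/180 = 0.261799
gamma_S = 16.4 + 45.9 * cos(0.261799)
= 60.74 mN/m

60.74


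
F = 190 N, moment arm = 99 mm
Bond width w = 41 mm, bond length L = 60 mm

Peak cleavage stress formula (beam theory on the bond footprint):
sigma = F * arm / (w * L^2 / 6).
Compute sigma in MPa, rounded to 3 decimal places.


sigma = (190 * 99) / (41 * 3600 / 6)
= 18810 * 6 / 147600
= 112860 / 147600
= 0.765 MPa

0.765


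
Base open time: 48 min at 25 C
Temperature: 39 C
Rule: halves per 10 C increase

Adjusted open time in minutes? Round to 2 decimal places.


Acceleration = 2^((39-25)/10) = 2.6390
Open time = 48 / 2.6390 = 18.19 min

18.19
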